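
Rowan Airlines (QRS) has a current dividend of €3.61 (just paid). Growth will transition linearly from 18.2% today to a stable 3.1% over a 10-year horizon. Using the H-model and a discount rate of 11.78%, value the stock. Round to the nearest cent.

H-model: P₀ = D₀[(1+g_L) + H(g_S−g_L)]/(r−g_L), with H = 10/2 = 5.
P₀ = 3.61 × [(1+0.031) + 5×(0.182−0.031)] / (0.1178−0.031)
   = 3.61 × 1.7860 / 0.0868 = 74.2795

€74.28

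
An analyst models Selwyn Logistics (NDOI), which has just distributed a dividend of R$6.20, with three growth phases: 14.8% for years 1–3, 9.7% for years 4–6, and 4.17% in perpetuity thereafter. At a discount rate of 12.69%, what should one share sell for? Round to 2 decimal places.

Three-stage DDM. Project D₁…D_6; terminal Gordon value at t=6 with g = 0.0417; discount at r = 0.1269.
D_1 = 7.1176
D_2 = 8.1710
D_3 = 9.3803
D_4 = 10.2902
D_5 = 11.2884
D_6 = 12.3833
TV_6 = 12.8997/(0.1269−0.0417) = 151.4050
P₀ = Σ Dₜ/(1+r)ᵗ + TV_6/(1+r)^6 = 111.8758

R$111.88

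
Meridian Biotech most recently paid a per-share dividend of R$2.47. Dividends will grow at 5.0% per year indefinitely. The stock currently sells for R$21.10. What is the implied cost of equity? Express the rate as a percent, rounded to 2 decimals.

17.29%

Rearranging the constant-growth DDM: r = D₁/P₀ + g.
D₁ = 2.47 × (1 + 0.05) = 2.5935.
r = 2.5935 / 21.10 + 0.05 = 0.12291 + 0.05 = 0.17291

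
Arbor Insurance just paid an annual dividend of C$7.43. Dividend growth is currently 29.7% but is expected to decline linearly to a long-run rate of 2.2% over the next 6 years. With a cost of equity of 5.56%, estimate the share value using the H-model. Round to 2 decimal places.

C$408.43

H-model: P₀ = D₀[(1+g_L) + H(g_S−g_L)]/(r−g_L), with H = 6/2 = 3.
P₀ = 7.43 × [(1+0.022) + 3×(0.297−0.022)] / (0.0556−0.022)
   = 7.43 × 1.8470 / 0.0336 = 408.4289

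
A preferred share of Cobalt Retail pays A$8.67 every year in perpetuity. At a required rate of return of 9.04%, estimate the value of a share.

Zero-growth DDM (perpetuity): P₀ = D/r = 8.67 / 0.0904 = 95.9071

A$95.91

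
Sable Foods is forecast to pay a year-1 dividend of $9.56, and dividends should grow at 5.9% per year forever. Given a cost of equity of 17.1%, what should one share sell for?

$85.36

Gordon growth model: P₀ = D₁/(r − g), with D₁ = 9.56 given directly.
P₀ = 9.5600 / (0.171 − 0.059) = 9.5600 / 0.112 = 85.3571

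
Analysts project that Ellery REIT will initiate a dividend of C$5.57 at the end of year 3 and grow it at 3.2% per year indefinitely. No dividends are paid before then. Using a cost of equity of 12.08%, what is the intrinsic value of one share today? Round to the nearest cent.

C$49.93

Deferred-dividend DDM. At t=2 the remaining stream is a growing perpetuity with first payment D_3 = 5.57.
V_2 = D_3/(r−g) = 5.57/(0.1208−0.032) = 62.7252
P₀ = V_2/(1+r)^2 = 62.7252/(1+0.1208)^2 = 49.9328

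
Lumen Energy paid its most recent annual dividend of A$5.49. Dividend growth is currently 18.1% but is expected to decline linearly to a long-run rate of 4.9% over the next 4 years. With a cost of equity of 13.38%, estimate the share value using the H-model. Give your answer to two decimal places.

A$85.00

H-model: P₀ = D₀[(1+g_L) + H(g_S−g_L)]/(r−g_L), with H = 4/2 = 2.
P₀ = 5.49 × [(1+0.049) + 2×(0.181−0.049)] / (0.1338−0.049)
   = 5.49 × 1.3130 / 0.0848 = 85.0044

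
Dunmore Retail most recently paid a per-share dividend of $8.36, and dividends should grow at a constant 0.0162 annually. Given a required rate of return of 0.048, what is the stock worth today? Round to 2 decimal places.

Gordon growth model: P₀ = D₁/(r − g). D₁ = 8.36 × (1 + 0.0162) = 8.4954.
P₀ = 8.4954 / (0.048 − 0.0162) = 8.4954 / 0.0318 = 267.1519

$267.15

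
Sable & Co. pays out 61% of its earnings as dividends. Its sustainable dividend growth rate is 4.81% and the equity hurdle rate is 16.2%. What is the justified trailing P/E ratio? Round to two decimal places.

5.61

Justified trailing P/E = b(1+g)/(r−g) = 0.61×(1+0.0481)/(0.162−0.0481) = 5.6132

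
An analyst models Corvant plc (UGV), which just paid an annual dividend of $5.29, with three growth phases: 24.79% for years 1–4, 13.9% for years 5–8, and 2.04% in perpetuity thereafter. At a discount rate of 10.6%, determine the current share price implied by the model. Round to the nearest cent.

$180.76

Three-stage DDM. Project D₁…D_8; terminal Gordon value at t=8 with g = 0.0204; discount at r = 0.106.
D_1 = 6.6014
D_2 = 8.2379
D_3 = 10.2800
D_4 = 12.8285
D_5 = 14.6116
D_6 = 16.6426
D_7 = 18.9560
D_8 = 21.5908
TV_8 = 22.0313/(0.106−0.0204) = 257.3750
P₀ = Σ Dₜ/(1+r)ᵗ + TV_8/(1+r)^8 = 180.7587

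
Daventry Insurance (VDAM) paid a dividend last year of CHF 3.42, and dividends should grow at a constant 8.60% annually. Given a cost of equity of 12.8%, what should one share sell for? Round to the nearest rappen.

CHF 88.43

Gordon growth model: P₀ = D₁/(r − g). D₁ = 3.42 × (1 + 0.086) = 3.7141.
P₀ = 3.7141 / (0.128 − 0.086) = 3.7141 / 0.042 = 88.4314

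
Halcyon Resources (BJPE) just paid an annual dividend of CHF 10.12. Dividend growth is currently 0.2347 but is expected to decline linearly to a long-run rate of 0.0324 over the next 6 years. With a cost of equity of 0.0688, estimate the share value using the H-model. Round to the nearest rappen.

CHF 455.76

H-model: P₀ = D₀[(1+g_L) + H(g_S−g_L)]/(r−g_L), with H = 6/2 = 3.
P₀ = 10.12 × [(1+0.0324) + 3×(0.2347−0.0324)] / (0.0688−0.0324)
   = 10.12 × 1.6393 / 0.0364 = 455.7614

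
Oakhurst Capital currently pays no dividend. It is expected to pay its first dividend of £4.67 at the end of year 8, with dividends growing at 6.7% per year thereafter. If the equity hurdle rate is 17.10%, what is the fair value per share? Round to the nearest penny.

Deferred-dividend DDM. At t=7 the remaining stream is a growing perpetuity with first payment D_8 = 4.67.
V_7 = D_8/(r−g) = 4.67/(0.171−0.067) = 44.9038
P₀ = V_7/(1+r)^7 = 44.9038/(1+0.171)^7 = 14.8725

£14.87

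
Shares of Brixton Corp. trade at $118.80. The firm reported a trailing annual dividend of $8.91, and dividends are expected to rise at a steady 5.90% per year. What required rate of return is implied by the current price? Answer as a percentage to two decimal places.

Rearranging the constant-growth DDM: r = D₁/P₀ + g.
D₁ = 8.91 × (1 + 0.059) = 9.4357.
r = 9.4357 / 118.80 + 0.059 = 0.07942 + 0.059 = 0.13842

13.84%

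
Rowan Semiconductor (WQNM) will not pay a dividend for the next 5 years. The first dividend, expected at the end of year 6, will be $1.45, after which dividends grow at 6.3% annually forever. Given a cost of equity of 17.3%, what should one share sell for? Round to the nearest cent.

Deferred-dividend DDM. At t=5 the remaining stream is a growing perpetuity with first payment D_6 = 1.45.
V_5 = D_6/(r−g) = 1.45/(0.173−0.063) = 13.1818
P₀ = V_5/(1+r)^5 = 13.1818/(1+0.173)^5 = 5.9359

$5.94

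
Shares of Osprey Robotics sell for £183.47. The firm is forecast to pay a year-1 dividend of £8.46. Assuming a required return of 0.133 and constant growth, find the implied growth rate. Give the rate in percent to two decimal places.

From P₀ = D₁/(r − g), the implied growth is g = r − D₁/P₀.
g = 0.133 − 8.46/183.47 = 0.133 − 0.04611 = 0.08689

8.69%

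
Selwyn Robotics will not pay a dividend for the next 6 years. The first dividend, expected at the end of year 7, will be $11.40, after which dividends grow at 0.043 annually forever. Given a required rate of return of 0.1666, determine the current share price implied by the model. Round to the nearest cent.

Deferred-dividend DDM. At t=6 the remaining stream is a growing perpetuity with first payment D_7 = 11.40.
V_6 = D_7/(r−g) = 11.40/(0.1666−0.043) = 92.2330
P₀ = V_6/(1+r)^6 = 92.2330/(1+0.1666)^6 = 36.5893

$36.59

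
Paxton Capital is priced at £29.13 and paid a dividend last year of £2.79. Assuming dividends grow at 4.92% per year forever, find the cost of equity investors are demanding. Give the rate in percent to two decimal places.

Rearranging the constant-growth DDM: r = D₁/P₀ + g.
D₁ = 2.79 × (1 + 0.0492) = 2.9273.
r = 2.9273 / 29.13 + 0.0492 = 0.10049 + 0.0492 = 0.14969

14.97%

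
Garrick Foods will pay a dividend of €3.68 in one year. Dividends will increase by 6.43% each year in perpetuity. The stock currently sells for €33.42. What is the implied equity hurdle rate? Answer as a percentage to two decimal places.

Rearranging the constant-growth DDM: r = D₁/P₀ + g.
r = 3.6800 / 33.42 + 0.0643 = 0.11011 + 0.0643 = 0.17441

17.44%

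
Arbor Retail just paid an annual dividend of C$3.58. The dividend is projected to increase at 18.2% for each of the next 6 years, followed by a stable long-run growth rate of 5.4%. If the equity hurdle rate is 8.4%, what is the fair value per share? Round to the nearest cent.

Two-stage DDM. Project D₁…D_6 at 0.182, terminal growth 0.054, discount at r = 0.084.
D_1 = 4.2316
D_2 = 5.0017
D_3 = 5.9120
D_4 = 6.9880
D_5 = 8.2598
D_6 = 9.7631
Terminal value at t=6: TV = D_7/(r−g) = 10.2903/(0.084−0.054) = 343.0104
P₀ = 4.2316/(1+0.084)^1 + 5.0017/(1+0.084)^2 + 5.9120/(1+0.084)^3 + 6.9880/(1+0.084)^4 + 8.2598/(1+0.084)^5 + 9.7631/(1+0.084)^6 + 343.0104/(1+0.084)^6 = 240.8115

C$240.81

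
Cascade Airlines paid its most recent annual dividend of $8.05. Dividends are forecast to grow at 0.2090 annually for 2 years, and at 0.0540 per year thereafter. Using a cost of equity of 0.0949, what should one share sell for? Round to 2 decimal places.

Two-stage DDM. Project D₁…D_2 at 0.209, terminal growth 0.054, discount at r = 0.0949.
D_1 = 9.7325
D_2 = 11.7665
Terminal value at t=2: TV = D_3/(r−g) = 12.4019/(0.0949−0.054) = 303.2255
P₀ = 9.7325/(1+0.0949)^1 + 11.7665/(1+0.0949)^2 + 303.2255/(1+0.0949)^2 = 271.6437

$271.64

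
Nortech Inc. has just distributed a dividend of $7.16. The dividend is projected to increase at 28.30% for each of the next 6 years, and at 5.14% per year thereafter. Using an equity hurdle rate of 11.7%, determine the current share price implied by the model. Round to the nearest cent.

$335.26

Two-stage DDM. Project D₁…D_6 at 0.283, terminal growth 0.0514, discount at r = 0.117.
D_1 = 9.1863
D_2 = 11.7860
D_3 = 15.1214
D_4 = 19.4008
D_5 = 24.8912
D_6 = 31.9354
Terminal value at t=6: TV = D_7/(r−g) = 33.5769/(0.117−0.0514) = 511.8434
P₀ = 9.1863/(1+0.117)^1 + 11.7860/(1+0.117)^2 + 15.1214/(1+0.117)^3 + 19.4008/(1+0.117)^4 + 24.8912/(1+0.117)^5 + 31.9354/(1+0.117)^6 + 511.8434/(1+0.117)^6 = 335.2623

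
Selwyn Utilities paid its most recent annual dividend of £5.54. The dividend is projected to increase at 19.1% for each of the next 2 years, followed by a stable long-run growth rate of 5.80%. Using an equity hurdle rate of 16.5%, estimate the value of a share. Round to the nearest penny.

£68.70

Two-stage DDM. Project D₁…D_2 at 0.191, terminal growth 0.058, discount at r = 0.165.
D_1 = 6.5981
D_2 = 7.8584
Terminal value at t=2: TV = D_3/(r−g) = 8.3142/(0.165−0.058) = 77.7025
P₀ = 6.5981/(1+0.165)^1 + 7.8584/(1+0.165)^2 + 77.7025/(1+0.165)^2 = 68.7047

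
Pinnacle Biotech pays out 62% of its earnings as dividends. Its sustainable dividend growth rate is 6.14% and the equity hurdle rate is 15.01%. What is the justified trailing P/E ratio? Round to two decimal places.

Justified trailing P/E = b(1+g)/(r−g) = 0.62×(1+0.0614)/(0.1501−0.0614) = 7.4190

7.42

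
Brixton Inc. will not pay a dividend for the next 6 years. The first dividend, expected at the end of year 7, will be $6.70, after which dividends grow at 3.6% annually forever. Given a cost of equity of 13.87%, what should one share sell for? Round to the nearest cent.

$29.93

Deferred-dividend DDM. At t=6 the remaining stream is a growing perpetuity with first payment D_7 = 6.70.
V_6 = D_7/(r−g) = 6.70/(0.1387−0.036) = 65.2386
P₀ = V_6/(1+r)^6 = 65.2386/(1+0.1387)^6 = 29.9260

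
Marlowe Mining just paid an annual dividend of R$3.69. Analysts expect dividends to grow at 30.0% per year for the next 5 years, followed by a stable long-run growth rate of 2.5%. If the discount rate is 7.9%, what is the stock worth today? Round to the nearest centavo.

R$211.21

Two-stage DDM. Project D₁…D_5 at 0.3, terminal growth 0.025, discount at r = 0.079.
D_1 = 4.7970
D_2 = 6.2361
D_3 = 8.1069
D_4 = 10.5390
D_5 = 13.7007
Terminal value at t=5: TV = D_6/(r−g) = 14.0432/(0.079−0.025) = 260.0598
P₀ = 4.7970/(1+0.079)^1 + 6.2361/(1+0.079)^2 + 8.1069/(1+0.079)^3 + 10.5390/(1+0.079)^4 + 13.7007/(1+0.079)^5 + 260.0598/(1+0.079)^5 = 211.2126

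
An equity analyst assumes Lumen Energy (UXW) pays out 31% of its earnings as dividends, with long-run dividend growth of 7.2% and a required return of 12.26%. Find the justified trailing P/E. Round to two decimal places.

6.57

Justified trailing P/E = b(1+g)/(r−g) = 0.31×(1+0.072)/(0.1226−0.072) = 6.5676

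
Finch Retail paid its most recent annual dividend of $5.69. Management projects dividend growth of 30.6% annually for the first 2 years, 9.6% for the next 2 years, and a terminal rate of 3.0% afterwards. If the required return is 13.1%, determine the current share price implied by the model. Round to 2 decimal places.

$101.29

Three-stage DDM. Project D₁…D_4; terminal Gordon value at t=4 with g = 0.03; discount at r = 0.131.
D_1 = 7.4311
D_2 = 9.7051
D_3 = 10.6368
D_4 = 11.6579
TV_4 = 12.0076/(0.131−0.03) = 118.8873
P₀ = Σ Dₜ/(1+r)ᵗ + TV_4/(1+r)^4 = 101.2928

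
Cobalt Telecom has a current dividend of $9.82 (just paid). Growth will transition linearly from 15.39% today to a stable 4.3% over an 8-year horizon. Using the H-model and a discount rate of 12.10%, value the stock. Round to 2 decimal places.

H-model: P₀ = D₀[(1+g_L) + H(g_S−g_L)]/(r−g_L), with H = 8/2 = 4.
P₀ = 9.82 × [(1+0.043) + 4×(0.1539−0.043)] / (0.121−0.043)
   = 9.82 × 1.4866 / 0.078 = 187.1591

$187.16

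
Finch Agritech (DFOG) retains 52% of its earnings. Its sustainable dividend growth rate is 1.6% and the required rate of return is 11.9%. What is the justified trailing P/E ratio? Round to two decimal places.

Payout ratio b = 1 − 0.52 = 0.48.
Justified trailing P/E = b(1+g)/(r−g) = 0.48×(1+0.016)/(0.119−0.016) = 4.7348

4.73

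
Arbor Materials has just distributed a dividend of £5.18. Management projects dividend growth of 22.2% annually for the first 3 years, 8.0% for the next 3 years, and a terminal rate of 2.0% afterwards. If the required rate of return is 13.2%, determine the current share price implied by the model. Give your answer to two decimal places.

£87.49

Three-stage DDM. Project D₁…D_6; terminal Gordon value at t=6 with g = 0.02; discount at r = 0.132.
D_1 = 6.3300
D_2 = 7.7352
D_3 = 9.4524
D_4 = 10.2086
D_5 = 11.0253
D_6 = 11.9073
TV_6 = 12.1455/(0.132−0.02) = 108.4418
P₀ = Σ Dₜ/(1+r)ᵗ + TV_6/(1+r)^6 = 87.4889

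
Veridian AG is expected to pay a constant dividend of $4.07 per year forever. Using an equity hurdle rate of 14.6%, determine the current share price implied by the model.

$27.88

Zero-growth DDM (perpetuity): P₀ = D/r = 4.07 / 0.146 = 27.8767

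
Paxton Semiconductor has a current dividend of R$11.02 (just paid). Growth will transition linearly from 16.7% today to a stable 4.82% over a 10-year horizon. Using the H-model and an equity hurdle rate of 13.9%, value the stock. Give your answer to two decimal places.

R$199.31

H-model: P₀ = D₀[(1+g_L) + H(g_S−g_L)]/(r−g_L), with H = 10/2 = 5.
P₀ = 11.02 × [(1+0.0482) + 5×(0.167−0.0482)] / (0.139−0.0482)
   = 11.02 × 1.6422 / 0.0908 = 199.3067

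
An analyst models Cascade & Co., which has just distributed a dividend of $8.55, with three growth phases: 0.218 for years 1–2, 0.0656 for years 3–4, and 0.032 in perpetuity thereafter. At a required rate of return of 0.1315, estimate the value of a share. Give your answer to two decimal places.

$128.36

Three-stage DDM. Project D₁…D_4; terminal Gordon value at t=4 with g = 0.032; discount at r = 0.1315.
D_1 = 10.4139
D_2 = 12.6841
D_3 = 13.5162
D_4 = 14.4029
TV_4 = 14.8638/(0.1315−0.032) = 149.3846
P₀ = Σ Dₜ/(1+r)ᵗ + TV_4/(1+r)^4 = 128.3633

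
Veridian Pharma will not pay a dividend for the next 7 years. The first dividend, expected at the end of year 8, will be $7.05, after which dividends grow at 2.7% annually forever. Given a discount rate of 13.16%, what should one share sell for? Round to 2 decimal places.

Deferred-dividend DDM. At t=7 the remaining stream is a growing perpetuity with first payment D_8 = 7.05.
V_7 = D_8/(r−g) = 7.05/(0.1316−0.027) = 67.3996
P₀ = V_7/(1+r)^7 = 67.3996/(1+0.1316)^7 = 28.3666

$28.37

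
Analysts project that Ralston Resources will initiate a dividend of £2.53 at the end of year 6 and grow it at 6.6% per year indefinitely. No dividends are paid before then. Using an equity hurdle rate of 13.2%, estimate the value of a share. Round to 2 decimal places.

£20.62

Deferred-dividend DDM. At t=5 the remaining stream is a growing perpetuity with first payment D_6 = 2.53.
V_5 = D_6/(r−g) = 2.53/(0.132−0.066) = 38.3333
P₀ = V_5/(1+r)^5 = 38.3333/(1+0.132)^5 = 20.6226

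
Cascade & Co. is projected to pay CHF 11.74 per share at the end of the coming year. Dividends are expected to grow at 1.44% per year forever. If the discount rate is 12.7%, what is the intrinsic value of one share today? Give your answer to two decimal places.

CHF 104.26

Gordon growth model: P₀ = D₁/(r − g), with D₁ = 11.74 given directly.
P₀ = 11.7400 / (0.127 − 0.0144) = 11.7400 / 0.1126 = 104.2629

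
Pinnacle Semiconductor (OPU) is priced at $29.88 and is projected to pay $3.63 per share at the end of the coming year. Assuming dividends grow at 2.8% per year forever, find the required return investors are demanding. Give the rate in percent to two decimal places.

Rearranging the constant-growth DDM: r = D₁/P₀ + g.
r = 3.6300 / 29.88 + 0.028 = 0.12149 + 0.028 = 0.14949

14.95%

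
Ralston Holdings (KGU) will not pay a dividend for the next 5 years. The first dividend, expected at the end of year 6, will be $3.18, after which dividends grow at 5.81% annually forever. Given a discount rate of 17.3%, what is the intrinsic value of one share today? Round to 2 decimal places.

Deferred-dividend DDM. At t=5 the remaining stream is a growing perpetuity with first payment D_6 = 3.18.
V_5 = D_6/(r−g) = 3.18/(0.173−0.0581) = 27.6762
P₀ = V_5/(1+r)^5 = 27.6762/(1+0.173)^5 = 12.4628

$12.46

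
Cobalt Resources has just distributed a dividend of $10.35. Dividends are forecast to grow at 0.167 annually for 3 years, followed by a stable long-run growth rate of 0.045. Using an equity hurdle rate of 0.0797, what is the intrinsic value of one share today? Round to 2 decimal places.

$429.92

Two-stage DDM. Project D₁…D_3 at 0.167, terminal growth 0.045, discount at r = 0.0797.
D_1 = 12.0785
D_2 = 14.0956
D_3 = 16.4495
Terminal value at t=3: TV = D_4/(r−g) = 17.1897/(0.0797−0.045) = 495.3814
P₀ = 12.0785/(1+0.0797)^1 + 14.0956/(1+0.0797)^2 + 16.4495/(1+0.0797)^3 + 495.3814/(1+0.0797)^3 = 429.9249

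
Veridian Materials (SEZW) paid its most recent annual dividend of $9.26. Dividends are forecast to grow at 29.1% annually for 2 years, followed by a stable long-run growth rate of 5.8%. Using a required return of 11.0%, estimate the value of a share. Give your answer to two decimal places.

$278.16

Two-stage DDM. Project D₁…D_2 at 0.291, terminal growth 0.058, discount at r = 0.11.
D_1 = 11.9547
D_2 = 15.4335
Terminal value at t=2: TV = D_3/(r−g) = 16.3286/(0.11−0.058) = 314.0117
P₀ = 11.9547/(1+0.11)^1 + 15.4335/(1+0.11)^2 + 314.0117/(1+0.11)^2 = 278.1550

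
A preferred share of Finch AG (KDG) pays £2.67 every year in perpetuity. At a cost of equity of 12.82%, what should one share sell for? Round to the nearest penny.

Zero-growth DDM (perpetuity): P₀ = D/r = 2.67 / 0.1282 = 20.8268

£20.83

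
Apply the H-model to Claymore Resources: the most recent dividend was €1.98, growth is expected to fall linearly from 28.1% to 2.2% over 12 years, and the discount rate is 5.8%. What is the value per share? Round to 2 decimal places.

H-model: P₀ = D₀[(1+g_L) + H(g_S−g_L)]/(r−g_L), with H = 12/2 = 6.
P₀ = 1.98 × [(1+0.022) + 6×(0.281−0.022)] / (0.058−0.022)
   = 1.98 × 2.5760 / 0.036 = 141.6800

€141.68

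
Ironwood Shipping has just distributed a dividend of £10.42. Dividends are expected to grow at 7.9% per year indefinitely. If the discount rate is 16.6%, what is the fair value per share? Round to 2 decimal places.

Gordon growth model: P₀ = D₁/(r − g). D₁ = 10.42 × (1 + 0.079) = 11.2432.
P₀ = 11.2432 / (0.166 − 0.079) = 11.2432 / 0.087 = 129.2320

£129.23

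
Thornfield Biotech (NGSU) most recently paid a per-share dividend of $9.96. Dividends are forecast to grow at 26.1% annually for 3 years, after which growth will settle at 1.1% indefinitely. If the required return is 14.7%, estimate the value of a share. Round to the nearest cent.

$134.61

Two-stage DDM. Project D₁…D_3 at 0.261, terminal growth 0.011, discount at r = 0.147.
D_1 = 12.5596
D_2 = 15.8376
D_3 = 19.9712
Terminal value at t=3: TV = D_4/(r−g) = 20.1909/(0.147−0.011) = 148.4625
P₀ = 12.5596/(1+0.147)^1 + 15.8376/(1+0.147)^2 + 19.9712/(1+0.147)^3 + 148.4625/(1+0.147)^3 = 134.6073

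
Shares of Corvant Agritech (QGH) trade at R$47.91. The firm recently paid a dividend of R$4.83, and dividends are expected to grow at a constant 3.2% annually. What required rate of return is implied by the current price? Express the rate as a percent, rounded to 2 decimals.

13.60%

Rearranging the constant-growth DDM: r = D₁/P₀ + g.
D₁ = 4.83 × (1 + 0.032) = 4.9846.
r = 4.9846 / 47.91 + 0.032 = 0.10404 + 0.032 = 0.13604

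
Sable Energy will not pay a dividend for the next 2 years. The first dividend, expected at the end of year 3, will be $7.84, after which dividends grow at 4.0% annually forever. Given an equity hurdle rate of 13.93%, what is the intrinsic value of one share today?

$60.83

Deferred-dividend DDM. At t=2 the remaining stream is a growing perpetuity with first payment D_3 = 7.84.
V_2 = D_3/(r−g) = 7.84/(0.1393−0.04) = 78.9527
P₀ = V_2/(1+r)^2 = 78.9527/(1+0.1393)^2 = 60.8262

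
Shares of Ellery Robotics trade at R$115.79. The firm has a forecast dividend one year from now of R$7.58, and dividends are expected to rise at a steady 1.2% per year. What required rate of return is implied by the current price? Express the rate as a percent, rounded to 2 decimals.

Rearranging the constant-growth DDM: r = D₁/P₀ + g.
r = 7.5800 / 115.79 + 0.012 = 0.06546 + 0.012 = 0.07746

7.75%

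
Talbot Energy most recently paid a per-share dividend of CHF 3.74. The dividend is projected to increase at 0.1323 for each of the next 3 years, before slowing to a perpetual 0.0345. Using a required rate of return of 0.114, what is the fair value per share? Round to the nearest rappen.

Two-stage DDM. Project D₁…D_3 at 0.1323, terminal growth 0.0345, discount at r = 0.114.
D_1 = 4.2348
D_2 = 4.7951
D_3 = 5.4295
Terminal value at t=3: TV = D_4/(r−g) = 5.6168/(0.114−0.0345) = 70.6512
P₀ = 4.2348/(1+0.114)^1 + 4.7951/(1+0.114)^2 + 5.4295/(1+0.114)^3 + 70.6512/(1+0.114)^3 = 62.6977

CHF 62.70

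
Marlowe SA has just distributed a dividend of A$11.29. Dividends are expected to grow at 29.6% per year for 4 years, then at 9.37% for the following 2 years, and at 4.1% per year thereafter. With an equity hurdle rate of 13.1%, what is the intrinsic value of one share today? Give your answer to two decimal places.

A$311.78

Three-stage DDM. Project D₁…D_6; terminal Gordon value at t=6 with g = 0.041; discount at r = 0.131.
D_1 = 14.6318
D_2 = 18.9629
D_3 = 24.5759
D_4 = 31.8503
D_5 = 34.8347
D_6 = 38.0987
TV_6 = 39.6608/(0.131−0.041) = 440.6752
P₀ = Σ Dₜ/(1+r)ᵗ + TV_6/(1+r)^6 = 311.7843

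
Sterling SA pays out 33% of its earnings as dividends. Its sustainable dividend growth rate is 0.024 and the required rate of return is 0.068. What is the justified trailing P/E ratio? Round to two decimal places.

Justified trailing P/E = b(1+g)/(r−g) = 0.33×(1+0.024)/(0.068−0.024) = 7.6800

7.68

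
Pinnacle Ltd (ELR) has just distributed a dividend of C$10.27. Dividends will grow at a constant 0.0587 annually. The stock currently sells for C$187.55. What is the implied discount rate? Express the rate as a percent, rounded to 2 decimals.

11.67%

Rearranging the constant-growth DDM: r = D₁/P₀ + g.
D₁ = 10.27 × (1 + 0.0587) = 10.8728.
r = 10.8728 / 187.55 + 0.0587 = 0.05797 + 0.0587 = 0.11667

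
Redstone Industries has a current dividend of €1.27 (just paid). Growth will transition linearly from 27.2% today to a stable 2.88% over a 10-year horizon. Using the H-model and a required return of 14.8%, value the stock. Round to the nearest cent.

H-model: P₀ = D₀[(1+g_L) + H(g_S−g_L)]/(r−g_L), with H = 10/2 = 5.
P₀ = 1.27 × [(1+0.0288) + 5×(0.272−0.0288)] / (0.148−0.0288)
   = 1.27 × 2.2448 / 0.1192 = 23.9169

€23.92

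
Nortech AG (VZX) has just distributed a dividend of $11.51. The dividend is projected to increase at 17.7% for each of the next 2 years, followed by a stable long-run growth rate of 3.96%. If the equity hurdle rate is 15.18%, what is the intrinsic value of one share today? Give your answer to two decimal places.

$135.15

Two-stage DDM. Project D₁…D_2 at 0.177, terminal growth 0.0396, discount at r = 0.1518.
D_1 = 13.5473
D_2 = 15.9451
Terminal value at t=2: TV = D_3/(r−g) = 16.5766/(0.1518−0.0396) = 147.7412
P₀ = 13.5473/(1+0.1518)^1 + 15.9451/(1+0.1518)^2 + 147.7412/(1+0.1518)^2 = 135.1457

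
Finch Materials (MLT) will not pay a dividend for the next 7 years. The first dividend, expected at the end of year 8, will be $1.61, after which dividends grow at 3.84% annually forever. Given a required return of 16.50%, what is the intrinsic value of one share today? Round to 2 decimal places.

$4.37

Deferred-dividend DDM. At t=7 the remaining stream is a growing perpetuity with first payment D_8 = 1.61.
V_7 = D_8/(r−g) = 1.61/(0.165−0.0384) = 12.7172
P₀ = V_7/(1+r)^7 = 12.7172/(1+0.165)^7 = 4.3663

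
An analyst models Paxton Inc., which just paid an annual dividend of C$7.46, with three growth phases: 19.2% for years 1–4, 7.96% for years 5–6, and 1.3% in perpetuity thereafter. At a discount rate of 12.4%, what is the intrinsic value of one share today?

C$131.85

Three-stage DDM. Project D₁…D_6; terminal Gordon value at t=6 with g = 0.013; discount at r = 0.124.
D_1 = 8.8923
D_2 = 10.5996
D_3 = 12.6348
D_4 = 15.0607
D_5 = 16.2595
D_6 = 17.5537
TV_6 = 17.7819/(0.124−0.013) = 160.1976
P₀ = Σ Dₜ/(1+r)ᵗ + TV_6/(1+r)^6 = 131.8462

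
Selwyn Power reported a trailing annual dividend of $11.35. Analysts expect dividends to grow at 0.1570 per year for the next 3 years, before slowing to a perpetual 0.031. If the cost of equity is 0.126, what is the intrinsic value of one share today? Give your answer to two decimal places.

Two-stage DDM. Project D₁…D_3 at 0.157, terminal growth 0.031, discount at r = 0.126.
D_1 = 13.1319
D_2 = 15.1937
D_3 = 17.5791
Terminal value at t=3: TV = D_4/(r−g) = 18.1240/(0.126−0.031) = 190.7792
P₀ = 13.1319/(1+0.126)^1 + 15.1937/(1+0.126)^2 + 17.5791/(1+0.126)^3 + 190.7792/(1+0.126)^3 = 169.5932

$169.59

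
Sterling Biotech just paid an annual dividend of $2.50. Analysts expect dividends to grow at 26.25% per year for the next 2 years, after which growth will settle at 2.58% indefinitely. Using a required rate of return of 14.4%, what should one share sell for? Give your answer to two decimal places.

$32.23

Two-stage DDM. Project D₁…D_2 at 0.2625, terminal growth 0.0258, discount at r = 0.144.
D_1 = 3.1562
D_2 = 3.9848
Terminal value at t=2: TV = D_3/(r−g) = 4.0876/(0.144−0.0258) = 34.5818
P₀ = 3.1562/(1+0.144)^1 + 3.9848/(1+0.144)^2 + 34.5818/(1+0.144)^2 = 32.2275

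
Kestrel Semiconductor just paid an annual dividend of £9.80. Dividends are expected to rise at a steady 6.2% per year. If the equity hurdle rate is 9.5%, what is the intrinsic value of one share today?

Gordon growth model: P₀ = D₁/(r − g). D₁ = 9.80 × (1 + 0.062) = 10.4076.
P₀ = 10.4076 / (0.095 − 0.062) = 10.4076 / 0.033 = 315.3818

£315.38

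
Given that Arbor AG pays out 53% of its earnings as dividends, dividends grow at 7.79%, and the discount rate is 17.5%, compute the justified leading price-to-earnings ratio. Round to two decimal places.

5.46

Justified leading P/E = b/(r−g) = 0.53/(0.175−0.0779) = 5.4583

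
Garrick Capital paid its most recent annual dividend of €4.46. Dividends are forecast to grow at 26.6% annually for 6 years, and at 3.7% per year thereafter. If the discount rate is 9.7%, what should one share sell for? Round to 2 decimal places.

Two-stage DDM. Project D₁…D_6 at 0.266, terminal growth 0.037, discount at r = 0.097.
D_1 = 5.6464
D_2 = 7.1483
D_3 = 9.0497
D_4 = 11.4570
D_5 = 14.5045
D_6 = 18.3627
Terminal value at t=6: TV = D_7/(r−g) = 19.0421/(0.097−0.037) = 317.3691
P₀ = 5.6464/(1+0.097)^1 + 7.1483/(1+0.097)^2 + 9.0497/(1+0.097)^3 + 11.4570/(1+0.097)^4 + 14.5045/(1+0.097)^5 + 18.3627/(1+0.097)^6 + 317.3691/(1+0.097)^6 = 227.6262

€227.63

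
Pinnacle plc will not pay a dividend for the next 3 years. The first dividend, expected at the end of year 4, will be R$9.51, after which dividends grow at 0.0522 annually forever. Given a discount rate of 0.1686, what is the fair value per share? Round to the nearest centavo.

Deferred-dividend DDM. At t=3 the remaining stream is a growing perpetuity with first payment D_4 = 9.51.
V_3 = D_4/(r−g) = 9.51/(0.1686−0.0522) = 81.7010
P₀ = V_3/(1+r)^3 = 81.7010/(1+0.1686)^3 = 51.1953

R$51.20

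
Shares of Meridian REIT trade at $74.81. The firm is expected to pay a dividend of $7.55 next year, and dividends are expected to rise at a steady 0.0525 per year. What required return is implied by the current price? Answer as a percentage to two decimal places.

Rearranging the constant-growth DDM: r = D₁/P₀ + g.
r = 7.5500 / 74.81 + 0.0525 = 0.10092 + 0.0525 = 0.15342

15.34%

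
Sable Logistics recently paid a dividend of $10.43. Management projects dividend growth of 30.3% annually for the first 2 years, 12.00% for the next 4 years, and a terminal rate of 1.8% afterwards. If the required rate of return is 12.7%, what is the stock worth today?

Three-stage DDM. Project D₁…D_6; terminal Gordon value at t=6 with g = 0.018; discount at r = 0.127.
D_1 = 13.5903
D_2 = 17.7081
D_3 = 19.8331
D_4 = 22.2131
D_5 = 24.8787
D_6 = 27.8641
TV_6 = 28.3657/(0.127−0.018) = 260.2355
P₀ = Σ Dₜ/(1+r)ᵗ + TV_6/(1+r)^6 = 207.9139

$207.91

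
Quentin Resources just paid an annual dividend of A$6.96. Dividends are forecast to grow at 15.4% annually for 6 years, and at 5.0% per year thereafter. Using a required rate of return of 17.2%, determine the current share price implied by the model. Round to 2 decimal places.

A$94.16

Two-stage DDM. Project D₁…D_6 at 0.154, terminal growth 0.05, discount at r = 0.172.
D_1 = 8.0318
D_2 = 9.2687
D_3 = 10.6961
D_4 = 12.3433
D_5 = 14.2442
D_6 = 16.4378
Terminal value at t=6: TV = D_7/(r−g) = 17.2597/(0.172−0.05) = 141.4730
P₀ = 8.0318/(1+0.172)^1 + 9.2687/(1+0.172)^2 + 10.6961/(1+0.172)^3 + 12.3433/(1+0.172)^4 + 14.2442/(1+0.172)^5 + 16.4378/(1+0.172)^6 + 141.4730/(1+0.172)^6 = 94.1612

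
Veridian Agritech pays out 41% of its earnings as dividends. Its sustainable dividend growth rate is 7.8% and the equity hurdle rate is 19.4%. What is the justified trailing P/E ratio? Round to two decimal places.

Justified trailing P/E = b(1+g)/(r−g) = 0.41×(1+0.078)/(0.194−0.078) = 3.8102

3.81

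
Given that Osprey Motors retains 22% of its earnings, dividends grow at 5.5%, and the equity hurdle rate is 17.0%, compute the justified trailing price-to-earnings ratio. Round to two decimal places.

Payout ratio b = 1 − 0.22 = 0.78.
Justified trailing P/E = b(1+g)/(r−g) = 0.78×(1+0.055)/(0.17−0.055) = 7.1557

7.16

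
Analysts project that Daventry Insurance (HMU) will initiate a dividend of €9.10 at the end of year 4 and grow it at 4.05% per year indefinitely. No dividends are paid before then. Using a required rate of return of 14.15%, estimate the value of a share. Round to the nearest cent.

€60.57

Deferred-dividend DDM. At t=3 the remaining stream is a growing perpetuity with first payment D_4 = 9.10.
V_3 = D_4/(r−g) = 9.10/(0.1415−0.0405) = 90.0990
P₀ = V_3/(1+r)^3 = 90.0990/(1+0.1415)^3 = 60.5748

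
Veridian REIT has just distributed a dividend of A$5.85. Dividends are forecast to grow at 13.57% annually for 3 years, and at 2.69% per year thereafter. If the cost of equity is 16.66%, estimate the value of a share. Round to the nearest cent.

A$56.31

Two-stage DDM. Project D₁…D_3 at 0.1357, terminal growth 0.0269, discount at r = 0.1666.
D_1 = 6.6438
D_2 = 7.5454
D_3 = 8.5693
Terminal value at t=3: TV = D_4/(r−g) = 8.7998/(0.1666−0.0269) = 62.9910
P₀ = 6.6438/(1+0.1666)^1 + 7.5454/(1+0.1666)^2 + 8.5693/(1+0.1666)^3 + 62.9910/(1+0.1666)^3 = 56.3112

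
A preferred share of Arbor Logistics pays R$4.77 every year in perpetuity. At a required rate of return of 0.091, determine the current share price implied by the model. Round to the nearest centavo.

R$52.42

Zero-growth DDM (perpetuity): P₀ = D/r = 4.77 / 0.091 = 52.4176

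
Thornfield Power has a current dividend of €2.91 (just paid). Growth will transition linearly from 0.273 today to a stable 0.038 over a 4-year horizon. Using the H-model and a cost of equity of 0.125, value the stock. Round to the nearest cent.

€50.44

H-model: P₀ = D₀[(1+g_L) + H(g_S−g_L)]/(r−g_L), with H = 4/2 = 2.
P₀ = 2.91 × [(1+0.038) + 2×(0.273−0.038)] / (0.125−0.038)
   = 2.91 × 1.5080 / 0.087 = 50.4400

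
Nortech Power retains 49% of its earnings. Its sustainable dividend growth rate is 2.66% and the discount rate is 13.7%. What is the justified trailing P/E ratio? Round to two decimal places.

4.74

Payout ratio b = 1 − 0.49 = 0.51.
Justified trailing P/E = b(1+g)/(r−g) = 0.51×(1+0.0266)/(0.137−0.0266) = 4.7424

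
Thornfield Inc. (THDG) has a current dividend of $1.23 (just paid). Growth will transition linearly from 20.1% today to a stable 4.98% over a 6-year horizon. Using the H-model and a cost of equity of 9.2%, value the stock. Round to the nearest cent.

$43.82

H-model: P₀ = D₀[(1+g_L) + H(g_S−g_L)]/(r−g_L), with H = 6/2 = 3.
P₀ = 1.23 × [(1+0.0498) + 3×(0.201−0.0498)] / (0.092−0.0498)
   = 1.23 × 1.5034 / 0.0422 = 43.8195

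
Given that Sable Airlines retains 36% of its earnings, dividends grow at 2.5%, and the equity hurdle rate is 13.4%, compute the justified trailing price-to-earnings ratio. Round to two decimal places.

Payout ratio b = 1 − 0.36 = 0.64.
Justified trailing P/E = b(1+g)/(r−g) = 0.64×(1+0.025)/(0.134−0.025) = 6.0183

6.02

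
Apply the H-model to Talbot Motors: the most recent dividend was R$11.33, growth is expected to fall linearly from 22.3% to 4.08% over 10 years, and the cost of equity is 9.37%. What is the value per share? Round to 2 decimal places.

H-model: P₀ = D₀[(1+g_L) + H(g_S−g_L)]/(r−g_L), with H = 10/2 = 5.
P₀ = 11.33 × [(1+0.0408) + 5×(0.223−0.0408)] / (0.0937−0.0408)
   = 11.33 × 1.9518 / 0.0529 = 418.0320

R$418.03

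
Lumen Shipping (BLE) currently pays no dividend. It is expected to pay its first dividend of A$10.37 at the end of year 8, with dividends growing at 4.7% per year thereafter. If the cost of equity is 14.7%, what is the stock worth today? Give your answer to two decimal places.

Deferred-dividend DDM. At t=7 the remaining stream is a growing perpetuity with first payment D_8 = 10.37.
V_7 = D_8/(r−g) = 10.37/(0.147−0.047) = 103.7000
P₀ = V_7/(1+r)^7 = 103.7000/(1+0.147)^7 = 39.7041

A$39.70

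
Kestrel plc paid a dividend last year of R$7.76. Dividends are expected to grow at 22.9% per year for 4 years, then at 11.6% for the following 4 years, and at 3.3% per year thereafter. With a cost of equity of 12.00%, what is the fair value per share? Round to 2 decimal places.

R$215.66

Three-stage DDM. Project D₁…D_8; terminal Gordon value at t=8 with g = 0.033; discount at r = 0.12.
D_1 = 9.5370
D_2 = 11.7210
D_3 = 14.4051
D_4 = 17.7039
D_5 = 19.7576
D_6 = 22.0494
D_7 = 24.6072
D_8 = 27.4616
TV_8 = 28.3678/(0.12−0.033) = 326.0672
P₀ = Σ Dₜ/(1+r)ᵗ + TV_8/(1+r)^8 = 215.6609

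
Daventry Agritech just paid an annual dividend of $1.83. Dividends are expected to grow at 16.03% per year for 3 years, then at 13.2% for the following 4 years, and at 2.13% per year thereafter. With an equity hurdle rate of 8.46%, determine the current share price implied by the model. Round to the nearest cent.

Three-stage DDM. Project D₁…D_7; terminal Gordon value at t=7 with g = 0.0213; discount at r = 0.0846.
D_1 = 2.1233
D_2 = 2.4637
D_3 = 2.8587
D_4 = 3.2360
D_5 = 3.6632
D_6 = 4.1467
D_7 = 4.6940
TV_7 = 4.7940/(0.0846−0.0213) = 75.7351
P₀ = Σ Dₜ/(1+r)ᵗ + TV_7/(1+r)^7 = 59.1731

$59.17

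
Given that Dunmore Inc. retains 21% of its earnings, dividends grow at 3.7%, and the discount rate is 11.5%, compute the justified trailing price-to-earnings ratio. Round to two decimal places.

Payout ratio b = 1 − 0.21 = 0.79.
Justified trailing P/E = b(1+g)/(r−g) = 0.79×(1+0.037)/(0.115−0.037) = 10.5029

10.50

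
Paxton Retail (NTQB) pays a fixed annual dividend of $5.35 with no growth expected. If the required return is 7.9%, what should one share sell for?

Zero-growth DDM (perpetuity): P₀ = D/r = 5.35 / 0.079 = 67.7215

$67.72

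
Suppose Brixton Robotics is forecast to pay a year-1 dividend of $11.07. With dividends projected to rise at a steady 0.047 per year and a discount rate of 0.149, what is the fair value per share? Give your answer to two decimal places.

Gordon growth model: P₀ = D₁/(r − g), with D₁ = 11.07 given directly.
P₀ = 11.0700 / (0.149 − 0.047) = 11.0700 / 0.102 = 108.5294

$108.53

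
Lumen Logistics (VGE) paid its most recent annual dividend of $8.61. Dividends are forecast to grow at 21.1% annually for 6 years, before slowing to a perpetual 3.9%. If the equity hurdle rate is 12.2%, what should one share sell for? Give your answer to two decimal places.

$238.45

Two-stage DDM. Project D₁…D_6 at 0.211, terminal growth 0.039, discount at r = 0.122.
D_1 = 10.4267
D_2 = 12.6267
D_3 = 15.2910
D_4 = 18.5174
D_5 = 22.4246
D_6 = 27.1561
Terminal value at t=6: TV = D_7/(r−g) = 28.2152/(0.122−0.039) = 339.9425
P₀ = 10.4267/(1+0.122)^1 + 12.6267/(1+0.122)^2 + 15.2910/(1+0.122)^3 + 18.5174/(1+0.122)^4 + 22.4246/(1+0.122)^5 + 27.1561/(1+0.122)^6 + 339.9425/(1+0.122)^6 = 238.4479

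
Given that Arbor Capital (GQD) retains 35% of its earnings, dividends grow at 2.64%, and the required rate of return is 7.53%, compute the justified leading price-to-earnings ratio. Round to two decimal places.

Payout ratio b = 1 − 0.35 = 0.65.
Justified leading P/E = b/(r−g) = 0.65/(0.0753−0.0264) = 13.2924

13.29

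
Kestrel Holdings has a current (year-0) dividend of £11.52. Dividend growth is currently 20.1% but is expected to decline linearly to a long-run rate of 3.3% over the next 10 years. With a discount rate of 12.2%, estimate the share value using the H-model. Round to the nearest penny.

H-model: P₀ = D₀[(1+g_L) + H(g_S−g_L)]/(r−g_L), with H = 10/2 = 5.
P₀ = 11.52 × [(1+0.033) + 5×(0.201−0.033)] / (0.122−0.033)
   = 11.52 × 1.8730 / 0.089 = 242.4378

£242.44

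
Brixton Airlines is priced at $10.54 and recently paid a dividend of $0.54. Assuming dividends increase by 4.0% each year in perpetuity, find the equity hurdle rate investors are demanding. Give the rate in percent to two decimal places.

Rearranging the constant-growth DDM: r = D₁/P₀ + g.
D₁ = 0.54 × (1 + 0.04) = 0.5616.
r = 0.5616 / 10.54 + 0.04 = 0.05328 + 0.04 = 0.09328

9.33%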